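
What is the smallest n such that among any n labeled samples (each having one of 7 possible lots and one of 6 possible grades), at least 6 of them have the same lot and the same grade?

There are 7 × 6 = 42 (lot, grade) combinations acting as pigeonholes.
With 42 × 5 = 210 labeled samples we could place exactly 5 in each, with no (lot, grade) pair reaching 6.
One more forces some (lot, grade) pair to hold 6, so 210 + 1 = 211.

211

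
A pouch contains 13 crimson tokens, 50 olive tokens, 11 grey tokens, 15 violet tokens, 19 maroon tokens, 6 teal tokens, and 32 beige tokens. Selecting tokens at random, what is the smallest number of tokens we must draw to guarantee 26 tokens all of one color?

In the worst case we take at most 25 of each color, but all 13 crimson, all 11 grey, all 15 violet, all 19 maroon, and all 6 teal (fewer than 25), giving 13 + 25 + 11 + 15 + 19 + 6 + 25 = 114.
One more token then forces some color to 26, so 114 + 1 = 115.

115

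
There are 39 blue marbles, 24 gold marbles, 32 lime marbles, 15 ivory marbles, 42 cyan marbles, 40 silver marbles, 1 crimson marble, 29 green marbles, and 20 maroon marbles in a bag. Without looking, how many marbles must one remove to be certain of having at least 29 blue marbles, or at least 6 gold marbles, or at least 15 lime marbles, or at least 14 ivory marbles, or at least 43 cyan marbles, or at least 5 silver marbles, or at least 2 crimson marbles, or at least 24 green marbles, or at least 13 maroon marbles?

143

The worst case stops just short of every target: 28 blue, 5 gold, 14 lime, 13 ivory, 42 cyan, 4 silver, 1 crimson, 23 green, 12 maroon — 28 + 5 + 14 + 13 + 42 + 4 + 1 + 23 + 12 = 142 marbles.
One more marble must push some color to its target, so 142 + 1 = 143.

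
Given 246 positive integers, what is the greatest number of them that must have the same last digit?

There are 10 possible last digits, which serve as the pigeonholes.
If each of the 10 possible last digits held at most 24, the total would be at most 10 × 24 = 240 < 246, a contradiction.
So at least one holds ⌈246/10⌉ = 25.

25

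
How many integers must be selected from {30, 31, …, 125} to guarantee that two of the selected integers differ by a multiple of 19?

20

Use the pigeonhole principle on residue classes: group the integers by remainder mod 19; there are 19 residue classes, each nonempty in this range.
Choosing one from each class (19 integers) avoids any shared remainder.
One more choice must repeat a class, so two differ by a multiple of 19. Hence 19 + 1 = 20.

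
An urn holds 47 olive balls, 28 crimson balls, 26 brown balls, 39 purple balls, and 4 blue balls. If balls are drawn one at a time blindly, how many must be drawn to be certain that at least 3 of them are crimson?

The worst case draws every non-crimson ball first: 47 + 26 + 39 + 4 = 116.
The next 3 draws are then forced to be crimson, giving 116 + 3 = 119.

119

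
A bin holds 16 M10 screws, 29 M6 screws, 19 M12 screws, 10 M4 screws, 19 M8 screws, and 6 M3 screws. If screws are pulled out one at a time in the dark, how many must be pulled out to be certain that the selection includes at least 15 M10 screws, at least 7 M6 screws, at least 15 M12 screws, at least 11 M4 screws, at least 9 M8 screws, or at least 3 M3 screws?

The worst case stops just short of every target: 14 M10, 6 M6, 14 M12, 10 M4, 8 M8, 2 M3 — 14 + 6 + 14 + 10 + 8 + 2 = 54 screws.
One more screw must push some size to its target, so 54 + 1 = 55.

55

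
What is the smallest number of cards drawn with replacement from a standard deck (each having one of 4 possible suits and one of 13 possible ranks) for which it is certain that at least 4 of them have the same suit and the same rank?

There are 4 × 13 = 52 (suit, rank) combinations acting as pigeonholes.
With 52 × 3 = 156 cards drawn with replacement from a standard deck we could place exactly 3 in each, with no (suit, rank) pair reaching 4.
One more forces some (suit, rank) pair to hold 4, so 156 + 1 = 157.

157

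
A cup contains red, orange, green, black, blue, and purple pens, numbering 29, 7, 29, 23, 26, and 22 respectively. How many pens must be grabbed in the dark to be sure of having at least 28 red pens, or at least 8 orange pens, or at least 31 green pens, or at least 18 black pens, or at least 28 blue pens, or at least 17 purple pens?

The worst case stops just short of every target: 27 red, 7 orange, all 29 green, 17 black, all 26 blue, 16 purple — 27 + 7 + 29 + 17 + 26 + 16 = 122 pens.
One more pen must push some ink color to its target, so 122 + 1 = 123.

123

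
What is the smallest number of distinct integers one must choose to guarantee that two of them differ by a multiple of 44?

Two integers differ by a multiple of 44 exactly when they share a remainder mod 44.
There are 44 residue classes mod 44, so 44 integers can all lie in distinct classes.
One more integer must repeat a residue, giving a difference divisible by 44. So n = 44 + 1 = 45.

45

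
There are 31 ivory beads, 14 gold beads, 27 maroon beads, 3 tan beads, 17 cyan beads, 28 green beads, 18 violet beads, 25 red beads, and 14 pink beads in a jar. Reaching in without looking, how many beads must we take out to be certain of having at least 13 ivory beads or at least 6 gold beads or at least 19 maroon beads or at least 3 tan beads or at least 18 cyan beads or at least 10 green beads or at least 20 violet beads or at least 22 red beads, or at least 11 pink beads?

The worst case stops just short of every target: 12 ivory, 5 gold, 18 maroon, 2 tan, 17 cyan, 9 green, all 18 violet, 21 red, 10 pink — 12 + 5 + 18 + 2 + 17 + 9 + 18 + 21 + 10 = 112 beads.
One more bead must push some color to its target, so 112 + 1 = 113.

113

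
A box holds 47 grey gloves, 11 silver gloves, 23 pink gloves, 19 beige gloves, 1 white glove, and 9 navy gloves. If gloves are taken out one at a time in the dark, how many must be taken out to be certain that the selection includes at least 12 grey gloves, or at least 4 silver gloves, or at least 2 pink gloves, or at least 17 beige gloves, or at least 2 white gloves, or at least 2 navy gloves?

34

Each of the 6 colors has its own threshold; avoid all of them simultaneously.
The worst case stops just short of every target: 11 grey, 3 silver, 1 pink, 16 beige, 1 white, 1 navy — 11 + 3 + 1 + 16 + 1 + 1 = 33 gloves.
One more glove must push some color to its target, so 33 + 1 = 34.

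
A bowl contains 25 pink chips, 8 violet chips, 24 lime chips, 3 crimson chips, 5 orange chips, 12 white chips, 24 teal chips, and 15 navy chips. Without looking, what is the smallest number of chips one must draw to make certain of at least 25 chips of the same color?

In the worst case we take at most 24 of each color, but all 8 violet, all 3 crimson, all 5 orange, all 12 white, and all 15 navy (fewer than 24), giving 24 + 8 + 24 + 3 + 5 + 12 + 24 + 15 = 115.
One more chip then forces some color to 25, so 115 + 1 = 116.

116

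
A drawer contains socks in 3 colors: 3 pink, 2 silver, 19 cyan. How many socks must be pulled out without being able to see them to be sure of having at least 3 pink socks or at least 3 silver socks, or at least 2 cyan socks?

6

Each of the 3 colors has its own threshold; avoid all of them simultaneously.
The worst case stops just short of every target: 2 pink, 2 silver, 1 cyan — 2 + 2 + 1 = 5 socks.
One more sock must push some color to its target, so 5 + 1 = 6.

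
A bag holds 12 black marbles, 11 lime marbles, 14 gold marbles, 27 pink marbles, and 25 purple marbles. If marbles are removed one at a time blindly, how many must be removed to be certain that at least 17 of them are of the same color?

70

In the worst case we take at most 16 of each color, but all 12 black, all 11 lime, and all 14 gold (fewer than 16), giving 12 + 11 + 14 + 16 + 16 = 69.
One more marble then forces some color to 17, so 69 + 1 = 70.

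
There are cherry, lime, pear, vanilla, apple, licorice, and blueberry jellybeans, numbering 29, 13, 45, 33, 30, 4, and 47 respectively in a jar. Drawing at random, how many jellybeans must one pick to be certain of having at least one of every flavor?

198

The hardest flavor to obtain is licorice: we could draw every other jellybean first — 201 − 4 = 197 jellybeans — without a single licorice one.
The next draw must be licorice, so 197 + 1 = 198.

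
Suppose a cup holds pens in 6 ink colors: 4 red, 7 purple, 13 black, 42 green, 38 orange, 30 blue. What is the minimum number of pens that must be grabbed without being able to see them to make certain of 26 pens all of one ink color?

In the worst case we take at most 25 of each ink color, but all 4 red, all 7 purple, and all 13 black (fewer than 25), giving 4 + 7 + 13 + 25 + 25 + 25 = 99.
One more pen then forces some ink color to 26, so 99 + 1 = 100.

100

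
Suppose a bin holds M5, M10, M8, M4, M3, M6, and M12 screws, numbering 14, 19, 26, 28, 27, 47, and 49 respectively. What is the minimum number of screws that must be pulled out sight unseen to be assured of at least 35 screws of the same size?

In the worst case we take at most 34 of each size, but all 14 M5, all 19 M10, all 26 M8, all 28 M4, and all 27 M3 (fewer than 34), giving 14 + 19 + 26 + 28 + 27 + 34 + 34 = 182.
One more screw then forces some size to 35, so 182 + 1 = 183.

183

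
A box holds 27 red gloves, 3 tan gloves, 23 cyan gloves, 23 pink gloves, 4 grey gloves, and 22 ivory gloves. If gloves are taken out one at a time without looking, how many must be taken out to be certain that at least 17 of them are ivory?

The worst case draws every non-ivory glove first: 27 + 3 + 23 + 23 + 4 = 80.
The next 17 draws are then forced to be ivory, giving 80 + 17 = 97.

97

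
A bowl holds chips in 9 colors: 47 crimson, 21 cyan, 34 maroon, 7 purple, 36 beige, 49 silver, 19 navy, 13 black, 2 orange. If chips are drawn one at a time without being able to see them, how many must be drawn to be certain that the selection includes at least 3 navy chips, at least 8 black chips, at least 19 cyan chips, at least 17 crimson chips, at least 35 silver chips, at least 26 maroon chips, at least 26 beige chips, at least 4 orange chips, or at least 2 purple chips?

Each of the 9 colors has its own threshold; avoid all of them simultaneously.
The worst case stops just short of every target: 16 crimson, 18 cyan, 25 maroon, 1 purple, 25 beige, 34 silver, 2 navy, 7 black, all 2 orange — 16 + 18 + 25 + 1 + 25 + 34 + 2 + 7 + 2 = 130 chips.
One more chip must push some color to its target, so 130 + 1 = 131.

131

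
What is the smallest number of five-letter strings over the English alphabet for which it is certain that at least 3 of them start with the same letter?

There are 26 possible first letters acting as pigeonholes.
With 26 × 2 = 52 five-letter strings over the English alphabet we could place exactly 2 in each, with no class reaching 3.
One more forces some class to hold 3, so 52 + 1 = 53.

53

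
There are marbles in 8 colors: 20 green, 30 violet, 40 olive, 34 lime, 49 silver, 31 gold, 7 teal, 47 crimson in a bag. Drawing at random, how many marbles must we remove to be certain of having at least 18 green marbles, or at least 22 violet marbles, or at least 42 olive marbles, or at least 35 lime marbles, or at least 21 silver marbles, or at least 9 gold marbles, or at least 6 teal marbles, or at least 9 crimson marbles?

154

The worst case stops just short of every target: 17 green, 21 violet, all 40 olive, 34 lime, 20 silver, 8 gold, 5 teal, 8 crimson — 17 + 21 + 40 + 34 + 20 + 8 + 5 + 8 = 153 marbles.
One more marble must push some color to its target, so 153 + 1 = 154.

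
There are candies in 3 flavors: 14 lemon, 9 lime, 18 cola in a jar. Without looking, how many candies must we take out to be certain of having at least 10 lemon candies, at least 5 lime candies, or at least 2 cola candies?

15

The worst case stops just short of every target: 9 lemon, 4 lime, 1 cola — 9 + 4 + 1 = 14 candies.
One more candy must push some flavor to its target, so 14 + 1 = 15.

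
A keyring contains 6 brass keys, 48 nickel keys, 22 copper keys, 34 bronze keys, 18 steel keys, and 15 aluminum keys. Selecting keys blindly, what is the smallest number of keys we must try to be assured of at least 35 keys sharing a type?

In the worst case we take at most 34 of each type, but all 6 brass, all 22 copper, all 18 steel, and all 15 aluminum (fewer than 34), giving 6 + 34 + 22 + 34 + 18 + 15 = 129.
One more key then forces some type to 35, so 129 + 1 = 130.

130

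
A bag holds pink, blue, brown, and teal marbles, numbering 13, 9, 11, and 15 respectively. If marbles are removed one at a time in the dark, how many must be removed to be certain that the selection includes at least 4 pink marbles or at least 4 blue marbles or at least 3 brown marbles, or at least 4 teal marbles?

Each of the 4 colors has its own threshold; avoid all of them simultaneously.
The worst case stops just short of every target: 3 pink, 3 blue, 2 brown, 3 teal — 3 + 3 + 2 + 3 = 11 marbles.
One more marble must push some color to its target, so 11 + 1 = 12.

12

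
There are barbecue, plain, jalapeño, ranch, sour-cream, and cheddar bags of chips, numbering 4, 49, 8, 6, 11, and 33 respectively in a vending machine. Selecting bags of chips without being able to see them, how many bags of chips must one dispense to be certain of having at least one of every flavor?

108

The hardest flavor to obtain is barbecue: we could draw every other bag of chips first — 111 − 4 = 107 bags of chips — without a single barbecue one.
The next draw must be barbecue, so 107 + 1 = 108.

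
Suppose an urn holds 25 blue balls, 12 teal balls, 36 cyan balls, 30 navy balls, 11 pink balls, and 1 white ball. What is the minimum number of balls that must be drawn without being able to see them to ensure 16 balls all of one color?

Treat the 6 colors as pigeonholes.
In the worst case we take at most 15 of each color, but all 12 teal, all 11 pink, and all 1 white (fewer than 15), giving 15 + 12 + 15 + 15 + 11 + 1 = 69.
One more ball then forces some color to 16, so 69 + 1 = 70.

70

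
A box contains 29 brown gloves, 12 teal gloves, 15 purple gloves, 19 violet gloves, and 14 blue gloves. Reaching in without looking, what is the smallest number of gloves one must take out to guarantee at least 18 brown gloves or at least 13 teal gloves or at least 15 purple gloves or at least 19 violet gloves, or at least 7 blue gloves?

68

The worst case stops just short of every target: 17 brown, 12 teal, 14 purple, 18 violet, 6 blue — 17 + 12 + 14 + 18 + 6 = 67 gloves.
One more glove must push some color to its target, so 67 + 1 = 68.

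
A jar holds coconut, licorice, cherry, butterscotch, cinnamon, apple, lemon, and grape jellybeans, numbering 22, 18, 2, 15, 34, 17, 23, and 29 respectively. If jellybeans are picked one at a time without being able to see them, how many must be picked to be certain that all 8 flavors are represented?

159

The hardest flavor to obtain is cherry: we could draw every other jellybean first — 160 − 2 = 158 jellybeans — without a single cherry one.
The next draw must be cherry, so 158 + 1 = 159.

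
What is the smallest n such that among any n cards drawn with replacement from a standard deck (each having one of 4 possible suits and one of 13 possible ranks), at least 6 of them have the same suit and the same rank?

261

There are 4 × 13 = 52 (suit, rank) combinations acting as pigeonholes.
With 52 × 5 = 260 cards drawn with replacement from a standard deck we could place exactly 5 in each, with no (suit, rank) pair reaching 6.
One more forces some (suit, rank) pair to hold 6, so 260 + 1 = 261.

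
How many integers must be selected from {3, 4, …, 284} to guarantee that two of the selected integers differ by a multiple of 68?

Group the integers by remainder mod 68; there are 68 residue classes, each nonempty in this range.
Choosing one from each class (68 integers) avoids any shared remainder.
One more choice must repeat a class, so two differ by a multiple of 68. Hence 68 + 1 = 69.

69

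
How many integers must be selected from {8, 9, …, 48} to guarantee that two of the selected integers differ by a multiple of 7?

Group the integers by remainder mod 7; there are 7 residue classes, each nonempty in this range.
Choosing one from each class (7 integers) avoids any shared remainder.
One more choice must repeat a class, so two differ by a multiple of 7. Hence 7 + 1 = 8.

8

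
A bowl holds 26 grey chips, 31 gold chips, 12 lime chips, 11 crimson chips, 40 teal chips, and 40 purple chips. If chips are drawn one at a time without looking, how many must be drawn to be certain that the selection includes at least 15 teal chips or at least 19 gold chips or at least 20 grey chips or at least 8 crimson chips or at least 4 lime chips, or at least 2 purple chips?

The worst case stops just short of every target: 19 grey, 18 gold, 3 lime, 7 crimson, 14 teal, 1 purple — 19 + 18 + 3 + 7 + 14 + 1 = 62 chips.
One more chip must push some color to its target, so 62 + 1 = 63.

63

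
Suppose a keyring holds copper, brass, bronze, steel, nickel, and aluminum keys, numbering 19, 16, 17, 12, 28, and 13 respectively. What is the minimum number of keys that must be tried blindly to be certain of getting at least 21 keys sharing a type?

98

Treat the 6 types as pigeonholes.
In the worst case we take at most 20 of each type, but all 19 copper, all 16 brass, all 17 bronze, all 12 steel, and all 13 aluminum (fewer than 20), giving 19 + 16 + 17 + 12 + 20 + 13 = 97.
One more key then forces some type to 21, so 97 + 1 = 98.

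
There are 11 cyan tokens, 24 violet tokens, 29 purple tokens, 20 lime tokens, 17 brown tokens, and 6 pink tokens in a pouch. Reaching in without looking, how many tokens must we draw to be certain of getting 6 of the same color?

31

The worst case takes 5 tokens of each color without reaching 6 of any: 6 × 5 = 30.
The next token must bring some color to 6, so 30 + 1 = 31.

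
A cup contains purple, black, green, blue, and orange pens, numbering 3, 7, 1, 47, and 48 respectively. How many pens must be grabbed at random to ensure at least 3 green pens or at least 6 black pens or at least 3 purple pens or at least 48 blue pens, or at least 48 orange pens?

Each of the 5 ink colors has its own threshold; avoid all of them simultaneously.
The worst case stops just short of every target: 2 purple, 5 black, all 1 green, 47 blue, 47 orange — 2 + 5 + 1 + 47 + 47 = 102 pens.
One more pen must push some ink color to its target, so 102 + 1 = 103.

103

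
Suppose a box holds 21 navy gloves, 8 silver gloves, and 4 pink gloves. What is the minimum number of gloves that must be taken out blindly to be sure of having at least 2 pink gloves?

31

The worst case draws every non-pink glove first: 21 + 8 = 29.
The next 2 draws are then forced to be pink, giving 29 + 2 = 31.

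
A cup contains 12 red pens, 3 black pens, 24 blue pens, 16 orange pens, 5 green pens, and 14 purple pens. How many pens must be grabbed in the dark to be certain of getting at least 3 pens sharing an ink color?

13

The worst case takes 2 pens of each ink color without reaching 3 of any: 6 × 2 = 12.
The next pen must bring some ink color to 3, so 12 + 1 = 13.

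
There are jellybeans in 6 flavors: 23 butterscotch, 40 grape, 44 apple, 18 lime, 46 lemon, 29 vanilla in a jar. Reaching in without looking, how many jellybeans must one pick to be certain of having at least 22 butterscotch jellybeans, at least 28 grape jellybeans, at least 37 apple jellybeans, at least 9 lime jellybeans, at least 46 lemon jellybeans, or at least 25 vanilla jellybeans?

The worst case stops just short of every target: 21 butterscotch, 27 grape, 36 apple, 8 lime, 45 lemon, 24 vanilla — 21 + 27 + 36 + 8 + 45 + 24 = 161 jellybeans.
One more jellybean must push some flavor to its target, so 161 + 1 = 162.

162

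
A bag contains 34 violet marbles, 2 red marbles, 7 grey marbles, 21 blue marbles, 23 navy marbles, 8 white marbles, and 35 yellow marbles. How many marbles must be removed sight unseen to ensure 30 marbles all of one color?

120

Treat the 7 colors as pigeonholes.
In the worst case we take at most 29 of each color, but all 2 red, all 7 grey, all 21 blue, all 23 navy, and all 8 white (fewer than 29), giving 29 + 2 + 7 + 21 + 23 + 8 + 29 = 119.
One more marble then forces some color to 30, so 119 + 1 = 120.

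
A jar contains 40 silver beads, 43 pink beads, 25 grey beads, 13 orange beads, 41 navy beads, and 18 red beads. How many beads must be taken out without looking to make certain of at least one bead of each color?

168

The hardest color to obtain is orange: we could draw every other bead first — 180 − 13 = 167 beads — without a single orange one.
The next draw must be orange, so 167 + 1 = 168.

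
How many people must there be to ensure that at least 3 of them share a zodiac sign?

There are 12 zodiac signs acting as pigeonholes.
With 12 × 2 = 24 people we could place exactly 2 in each, with no class reaching 3.
One more forces some class to hold 3, so 24 + 1 = 25.

25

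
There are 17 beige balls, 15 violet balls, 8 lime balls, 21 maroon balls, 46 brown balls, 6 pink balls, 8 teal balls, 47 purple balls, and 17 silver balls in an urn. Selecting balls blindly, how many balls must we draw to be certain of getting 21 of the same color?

132

In the worst case we take at most 20 of each color, but all 17 beige, all 15 violet, all 8 lime, all 6 pink, all 8 teal, and all 17 silver (fewer than 20), giving 17 + 15 + 8 + 20 + 20 + 6 + 8 + 20 + 17 = 131.
One more ball then forces some color to 21, so 131 + 1 = 132.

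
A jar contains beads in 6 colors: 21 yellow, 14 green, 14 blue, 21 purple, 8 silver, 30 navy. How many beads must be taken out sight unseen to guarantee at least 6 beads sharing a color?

31

The worst case takes 5 beads of each color without reaching 6 of any: 6 × 5 = 30.
The next bead must bring some color to 6, so 30 + 1 = 31.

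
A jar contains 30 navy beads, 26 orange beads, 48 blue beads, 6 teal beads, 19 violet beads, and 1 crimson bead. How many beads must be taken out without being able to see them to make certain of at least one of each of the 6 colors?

The hardest color to obtain is crimson: we could draw every other bead first — 130 − 1 = 129 beads — without a single crimson one.
The next draw must be crimson, so 129 + 1 = 130.

130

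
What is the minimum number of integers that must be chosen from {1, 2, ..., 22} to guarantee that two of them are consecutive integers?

12

Partition {1, …, 22} into 11 pairs: {1,2}, {3,4}, …, {21,22}.
Choosing 11 integers — say the 11 even numbers 2, 4, …, 22 — takes one from each pair and avoids the property.
Choosing 12 forces two into the same pair by pigeonhole, and those are consecutive. So 12.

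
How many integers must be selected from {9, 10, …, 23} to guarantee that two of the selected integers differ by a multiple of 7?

Group the integers by remainder mod 7; there are 7 residue classes, each nonempty in this range.
Choosing one from each class (7 integers) avoids any shared remainder.
One more choice must repeat a class, so two differ by a multiple of 7. Hence 7 + 1 = 8.

8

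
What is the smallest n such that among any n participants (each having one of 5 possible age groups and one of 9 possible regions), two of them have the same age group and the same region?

There are 5 × 9 = 45 (age group, region) combinations acting as pigeonholes.
With 45 participants we could place one in each, avoiding any repeat.
One more forces some (age group, region) pair to hold 2, so 45 + 1 = 46.

46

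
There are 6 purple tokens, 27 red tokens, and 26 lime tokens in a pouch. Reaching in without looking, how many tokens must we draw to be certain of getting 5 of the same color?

Treat the 3 colors as pigeonholes.
The worst case takes 4 tokens of each color without reaching 5 of any: 3 × 4 = 12.
The next token must bring some color to 5, so 12 + 1 = 13.

13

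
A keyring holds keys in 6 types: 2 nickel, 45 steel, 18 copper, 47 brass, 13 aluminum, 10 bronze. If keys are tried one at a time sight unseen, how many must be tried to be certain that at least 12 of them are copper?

The worst case draws every non-copper key first: 2 + 45 + 47 + 13 + 10 = 117.
The next 12 draws are then forced to be copper, giving 117 + 12 = 129.

129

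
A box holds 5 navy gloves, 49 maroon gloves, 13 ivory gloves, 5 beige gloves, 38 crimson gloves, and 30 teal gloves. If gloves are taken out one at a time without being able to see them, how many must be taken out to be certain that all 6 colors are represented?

The hardest color to obtain is navy: we could draw every other glove first — 140 − 5 = 135 gloves — without a single navy one.
The next draw must be navy, so 135 + 1 = 136.

136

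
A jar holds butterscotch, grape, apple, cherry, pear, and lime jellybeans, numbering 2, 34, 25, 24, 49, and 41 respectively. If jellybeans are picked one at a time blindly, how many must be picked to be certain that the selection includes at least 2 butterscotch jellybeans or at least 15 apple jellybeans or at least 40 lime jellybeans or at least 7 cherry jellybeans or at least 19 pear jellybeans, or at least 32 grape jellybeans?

Each of the 6 flavors has its own threshold; avoid all of them simultaneously.
The worst case stops just short of every target: 1 butterscotch, 31 grape, 14 apple, 6 cherry, 18 pear, 39 lime — 1 + 31 + 14 + 6 + 18 + 39 = 109 jellybeans.
One more jellybean must push some flavor to its target, so 109 + 1 = 110.

110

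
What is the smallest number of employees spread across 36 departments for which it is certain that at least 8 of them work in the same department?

There are 36 departments acting as pigeonholes.
With 36 × 7 = 252 employees we could place exactly 7 in each, with no class reaching 8.
One more forces some class to hold 8, so 252 + 1 = 253.

253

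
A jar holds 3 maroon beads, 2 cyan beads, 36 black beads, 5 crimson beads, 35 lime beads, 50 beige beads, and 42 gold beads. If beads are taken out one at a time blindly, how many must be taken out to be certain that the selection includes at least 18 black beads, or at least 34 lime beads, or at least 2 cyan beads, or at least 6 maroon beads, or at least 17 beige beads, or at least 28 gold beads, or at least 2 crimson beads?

99

The worst case stops just short of every target: all 3 maroon, 1 cyan, 17 black, 1 crimson, 33 lime, 16 beige, 27 gold — 3 + 1 + 17 + 1 + 33 + 16 + 27 = 98 beads.
One more bead must push some color to its target, so 98 + 1 = 99.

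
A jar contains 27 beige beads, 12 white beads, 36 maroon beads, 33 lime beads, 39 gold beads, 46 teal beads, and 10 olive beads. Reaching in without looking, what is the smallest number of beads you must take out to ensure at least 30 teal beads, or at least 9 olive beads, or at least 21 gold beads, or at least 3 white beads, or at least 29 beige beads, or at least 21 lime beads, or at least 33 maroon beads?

Each of the 7 colors has its own threshold; avoid all of them simultaneously.
The worst case stops just short of every target: all 27 beige, 2 white, 32 maroon, 20 lime, 20 gold, 29 teal, 8 olive — 27 + 2 + 32 + 20 + 20 + 29 + 8 = 138 beads.
One more bead must push some color to its target, so 138 + 1 = 139.

139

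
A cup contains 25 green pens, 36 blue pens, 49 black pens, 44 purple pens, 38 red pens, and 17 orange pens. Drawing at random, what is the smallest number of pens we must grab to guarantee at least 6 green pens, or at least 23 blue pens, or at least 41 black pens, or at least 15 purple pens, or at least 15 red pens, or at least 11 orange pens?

106

The worst case stops just short of every target: 5 green, 22 blue, 40 black, 14 purple, 14 red, 10 orange — 5 + 22 + 40 + 14 + 14 + 10 = 105 pens.
One more pen must push some ink color to its target, so 105 + 1 = 106.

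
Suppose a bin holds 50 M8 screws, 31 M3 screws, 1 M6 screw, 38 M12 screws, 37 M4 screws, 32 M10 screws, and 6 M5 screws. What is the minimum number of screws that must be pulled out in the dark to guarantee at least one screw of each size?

The hardest size to obtain is M6: we could draw every other screw first — 195 − 1 = 194 screws — without a single M6 one.
The next draw must be M6, so 194 + 1 = 195.

195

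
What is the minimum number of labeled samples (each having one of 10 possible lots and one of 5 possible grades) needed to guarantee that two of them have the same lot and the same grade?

51

There are 10 × 5 = 50 (lot, grade) combinations acting as pigeonholes.
With 50 labeled samples we could place one in each, avoiding any repeat.
One more forces some (lot, grade) pair to hold 2, so 50 + 1 = 51.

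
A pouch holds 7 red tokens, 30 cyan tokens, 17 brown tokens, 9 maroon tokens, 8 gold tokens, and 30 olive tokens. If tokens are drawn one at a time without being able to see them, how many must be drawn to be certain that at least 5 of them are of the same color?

The worst case takes 4 tokens of each color without reaching 5 of any: 6 × 4 = 24.
The next token must bring some color to 5, so 24 + 1 = 25.

25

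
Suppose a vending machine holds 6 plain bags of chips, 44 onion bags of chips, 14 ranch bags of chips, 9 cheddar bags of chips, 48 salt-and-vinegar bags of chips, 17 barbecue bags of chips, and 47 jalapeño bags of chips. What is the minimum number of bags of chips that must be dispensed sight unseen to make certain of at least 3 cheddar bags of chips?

The worst case draws every non-cheddar bag of chips first: 6 + 44 + 14 + 48 + 17 + 47 = 176.
The next 3 draws are then forced to be cheddar, giving 176 + 3 = 179.

179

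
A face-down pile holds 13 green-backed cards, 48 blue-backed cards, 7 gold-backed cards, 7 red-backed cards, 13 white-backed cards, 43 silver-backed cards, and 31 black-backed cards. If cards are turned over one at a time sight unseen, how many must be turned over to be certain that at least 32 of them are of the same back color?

In the worst case we take at most 31 of each back color, but all 13 green-backed, all 7 gold-backed, all 7 red-backed, and all 13 white-backed (fewer than 31), giving 13 + 31 + 7 + 7 + 13 + 31 + 31 = 133.
One more card then forces some back color to 32, so 133 + 1 = 134.

134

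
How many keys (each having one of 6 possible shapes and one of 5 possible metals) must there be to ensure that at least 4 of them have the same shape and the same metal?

There are 6 × 5 = 30 (shape, metal) combinations acting as pigeonholes.
With 30 × 3 = 90 keys we could place exactly 3 in each, with no (shape, metal) pair reaching 4.
One more forces some (shape, metal) pair to hold 4, so 90 + 1 = 91.

91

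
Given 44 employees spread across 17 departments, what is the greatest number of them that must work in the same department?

3

The 44 employees fall into 17 departments.
If each of the 17 departments held at most 2, the total would be at most 17 × 2 = 34 < 44, a contradiction.
So at least one holds ⌈44/17⌉ = 3.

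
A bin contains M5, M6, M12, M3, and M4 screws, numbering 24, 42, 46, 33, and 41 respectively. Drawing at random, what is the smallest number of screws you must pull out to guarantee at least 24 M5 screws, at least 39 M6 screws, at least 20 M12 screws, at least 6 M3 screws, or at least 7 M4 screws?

The worst case stops just short of every target: 23 M5, 38 M6, 19 M12, 5 M3, 6 M4 — 23 + 38 + 19 + 5 + 6 = 91 screws.
One more screw must push some size to its target, so 91 + 1 = 92.

92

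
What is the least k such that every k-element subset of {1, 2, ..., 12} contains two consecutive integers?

7

Partition {1, …, 12} into 6 pairs: {1,2}, {3,4}, …, {11,12}.
Choosing 6 integers — say the 6 even numbers 2, 4, …, 12 — takes one from each pair and avoids the property.
Choosing 7 forces two into the same pair by pigeonhole, and those are consecutive. So 7.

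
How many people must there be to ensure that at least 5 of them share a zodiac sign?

There are 12 zodiac signs acting as pigeonholes.
With 12 × 4 = 48 people we could place exactly 4 in each, with no class reaching 5.
One more forces some class to hold 5, so 48 + 1 = 49.

49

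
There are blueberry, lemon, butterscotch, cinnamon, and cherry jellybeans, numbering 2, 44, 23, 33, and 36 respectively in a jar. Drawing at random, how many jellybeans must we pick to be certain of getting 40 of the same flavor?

134

In the worst case we take at most 39 of each flavor, but all 2 blueberry, all 23 butterscotch, all 33 cinnamon, and all 36 cherry (fewer than 39), giving 2 + 39 + 23 + 33 + 36 = 133.
One more jellybean then forces some flavor to 40, so 133 + 1 = 134.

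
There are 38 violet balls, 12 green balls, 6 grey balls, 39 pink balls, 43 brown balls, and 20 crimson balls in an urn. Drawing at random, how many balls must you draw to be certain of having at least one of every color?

The hardest color to obtain is grey: we could draw every other ball first — 158 − 6 = 152 balls — without a single grey one.
The next draw must be grey, so 152 + 1 = 153.

153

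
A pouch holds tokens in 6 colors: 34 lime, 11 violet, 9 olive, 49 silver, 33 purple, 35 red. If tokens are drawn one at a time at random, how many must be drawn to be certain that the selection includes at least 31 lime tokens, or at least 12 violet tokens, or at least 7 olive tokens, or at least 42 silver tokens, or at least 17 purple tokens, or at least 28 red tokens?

132

The worst case stops just short of every target: 30 lime, 11 violet, 6 olive, 41 silver, 16 purple, 27 red — 30 + 11 + 6 + 41 + 16 + 27 = 131 tokens.
One more token must push some color to its target, so 131 + 1 = 132.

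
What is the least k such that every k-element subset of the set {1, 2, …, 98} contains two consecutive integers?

50

Partition {1, …, 98} into 49 pairs: {1,2}, {3,4}, …, {97,98}.
Choosing 49 integers — say the 49 even numbers 2, 4, …, 98 — takes one from each pair and avoids the property.
Choosing 50 forces two into the same pair by pigeonhole, and those are consecutive. So 50.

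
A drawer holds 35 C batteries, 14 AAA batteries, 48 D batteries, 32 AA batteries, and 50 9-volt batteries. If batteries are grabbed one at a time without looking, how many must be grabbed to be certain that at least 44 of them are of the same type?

168

Treat the 5 types as pigeonholes.
In the worst case we take at most 43 of each type, but all 35 C, all 14 AAA, and all 32 AA (fewer than 43), giving 35 + 14 + 43 + 32 + 43 = 167.
One more battery then forces some type to 44, so 167 + 1 = 168.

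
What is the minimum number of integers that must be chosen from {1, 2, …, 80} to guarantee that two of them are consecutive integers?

41

Partition {1, …, 80} into 40 pairs: {1,2}, {3,4}, …, {79,80}.
Choosing 40 integers — say the 40 even numbers 2, 4, …, 80 — takes one from each pair and avoids the property.
Choosing 41 forces two into the same pair by pigeonhole, and those are consecutive. So 41.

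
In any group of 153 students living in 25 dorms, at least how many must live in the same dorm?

The 153 students fall into 25 dorms.
If each of the 25 dorms held at most 6, the total would be at most 25 × 6 = 150 < 153, a contradiction.
So at least one holds ⌈153/25⌉ = 7.

7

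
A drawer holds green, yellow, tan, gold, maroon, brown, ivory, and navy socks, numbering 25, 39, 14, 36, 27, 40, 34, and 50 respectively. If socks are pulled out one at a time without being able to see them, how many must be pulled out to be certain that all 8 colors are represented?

252

The hardest color to obtain is tan: we could draw every other sock first — 265 − 14 = 251 socks — without a single tan one.
The next draw must be tan, so 251 + 1 = 252.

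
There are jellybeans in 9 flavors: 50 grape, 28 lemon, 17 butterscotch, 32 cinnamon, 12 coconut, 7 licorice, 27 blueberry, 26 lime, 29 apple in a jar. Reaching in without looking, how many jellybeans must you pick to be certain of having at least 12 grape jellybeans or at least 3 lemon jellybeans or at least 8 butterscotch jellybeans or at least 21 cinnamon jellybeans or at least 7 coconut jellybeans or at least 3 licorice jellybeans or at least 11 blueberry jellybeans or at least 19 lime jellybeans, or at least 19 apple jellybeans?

The worst case stops just short of every target: 11 grape, 2 lemon, 7 butterscotch, 20 cinnamon, 6 coconut, 2 licorice, 10 blueberry, 18 lime, 18 apple — 11 + 2 + 7 + 20 + 6 + 2 + 10 + 18 + 18 = 94 jellybeans.
One more jellybean must push some flavor to its target, so 94 + 1 = 95.

95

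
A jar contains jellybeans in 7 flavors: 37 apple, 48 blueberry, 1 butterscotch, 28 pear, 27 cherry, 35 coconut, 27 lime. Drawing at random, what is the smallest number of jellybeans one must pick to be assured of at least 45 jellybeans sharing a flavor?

In the worst case we take at most 44 of each flavor, but all 37 apple, all 1 butterscotch, all 28 pear, all 27 cherry, all 35 coconut, and all 27 lime (fewer than 44), giving 37 + 44 + 1 + 28 + 27 + 35 + 27 = 199.
One more jellybean then forces some flavor to 45, so 199 + 1 = 200.

200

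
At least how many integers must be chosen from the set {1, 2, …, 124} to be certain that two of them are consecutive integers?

63

Partition {1, …, 124} into 62 pairs: {1,2}, {3,4}, …, {123,124}.
Choosing 62 integers — say the 62 even numbers 2, 4, …, 124 — takes one from each pair and avoids the property.
Choosing 63 forces two into the same pair by pigeonhole, and those are consecutive. So 63.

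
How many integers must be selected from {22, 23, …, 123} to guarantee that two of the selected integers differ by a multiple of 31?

Group the integers by remainder mod 31; there are 31 residue classes, each nonempty in this range.
Choosing one from each class (31 integers) avoids any shared remainder.
One more choice must repeat a class, so two differ by a multiple of 31. Hence 31 + 1 = 32.

32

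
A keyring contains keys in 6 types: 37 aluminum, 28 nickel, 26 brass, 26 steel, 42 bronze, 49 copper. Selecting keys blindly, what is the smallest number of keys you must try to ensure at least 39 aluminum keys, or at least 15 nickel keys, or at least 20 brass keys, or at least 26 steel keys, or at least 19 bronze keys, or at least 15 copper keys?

The worst case stops just short of every target: all 37 aluminum, 14 nickel, 19 brass, 25 steel, 18 bronze, 14 copper — 37 + 14 + 19 + 25 + 18 + 14 = 127 keys.
One more key must push some type to its target, so 127 + 1 = 128.

128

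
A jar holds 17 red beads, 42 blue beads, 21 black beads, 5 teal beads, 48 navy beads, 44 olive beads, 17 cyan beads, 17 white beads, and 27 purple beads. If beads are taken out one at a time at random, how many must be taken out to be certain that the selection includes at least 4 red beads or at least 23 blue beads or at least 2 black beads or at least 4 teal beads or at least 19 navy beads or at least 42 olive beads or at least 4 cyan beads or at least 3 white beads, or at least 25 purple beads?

118

The worst case stops just short of every target: 3 red, 22 blue, 1 black, 3 teal, 18 navy, 41 olive, 3 cyan, 2 white, 24 purple — 3 + 22 + 1 + 3 + 18 + 41 + 3 + 2 + 24 = 117 beads.
One more bead must push some color to its target, so 117 + 1 = 118.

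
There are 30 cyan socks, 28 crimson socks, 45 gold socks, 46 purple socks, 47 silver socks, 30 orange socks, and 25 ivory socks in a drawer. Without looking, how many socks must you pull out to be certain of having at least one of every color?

227

The hardest color to obtain is ivory: we could draw every other sock first — 251 − 25 = 226 socks — without a single ivory one.
The next draw must be ivory, so 226 + 1 = 227.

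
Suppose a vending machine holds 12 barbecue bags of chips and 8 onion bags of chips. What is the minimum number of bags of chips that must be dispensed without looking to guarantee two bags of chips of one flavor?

3

The worst case takes 1 bag of chips of each flavor without reaching 2 of any: 2 × 1 = 2.
The next bag of chips must bring some flavor to 2, so 2 + 1 = 3.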